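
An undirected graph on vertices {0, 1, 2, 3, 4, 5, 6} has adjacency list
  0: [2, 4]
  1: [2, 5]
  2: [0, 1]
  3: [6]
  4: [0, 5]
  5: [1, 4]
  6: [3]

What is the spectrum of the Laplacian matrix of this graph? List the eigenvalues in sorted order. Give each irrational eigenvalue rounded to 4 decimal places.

With the vertex order [0, 1, 2, 3, 4, 5, 6], the degrees are [2, 2, 2, 1, 2, 2, 1], giving D = diag(2, 2, 2, 1, 2, 2, 1) and L = D - A. L is symmetric positive semidefinite, so every eigenvalue is real and nonnegative. The 2 zero eigenvalues correspond to the 2 connected components. There are 2 zeros in the spectrum, matching the 2 components. The largest eigenvalue, 3.6180, is at most the vertex count 7.

[0, 0, 1.3820, 1.3820, 2, 3.6180, 3.6180]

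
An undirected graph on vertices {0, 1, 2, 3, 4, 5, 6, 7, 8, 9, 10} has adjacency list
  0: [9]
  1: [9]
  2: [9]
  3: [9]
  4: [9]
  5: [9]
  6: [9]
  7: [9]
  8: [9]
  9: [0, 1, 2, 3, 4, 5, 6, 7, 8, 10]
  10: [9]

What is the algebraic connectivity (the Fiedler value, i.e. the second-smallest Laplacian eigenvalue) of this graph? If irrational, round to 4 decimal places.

With the vertex order [0, 1, 2, 3, 4, 5, 6, 7, 8, 9, 10], the degrees are [1, 1, 1, 1, 1, 1, 1, 1, 1, 10, 1], giving D = diag(1, 1, 1, 1, 1, 1, 1, 1, 1, 10, 1) and L = D - A. The sorted Laplacian eigenvalues are [0, 1, 1, 1, 1, 1, 1, 1, 1, 1, 11]; the algebraic connectivity is the second entry, 1. There is one zero in the spectrum, matching the 1 component. The largest eigenvalue, 11, is at most the vertex count 11.

1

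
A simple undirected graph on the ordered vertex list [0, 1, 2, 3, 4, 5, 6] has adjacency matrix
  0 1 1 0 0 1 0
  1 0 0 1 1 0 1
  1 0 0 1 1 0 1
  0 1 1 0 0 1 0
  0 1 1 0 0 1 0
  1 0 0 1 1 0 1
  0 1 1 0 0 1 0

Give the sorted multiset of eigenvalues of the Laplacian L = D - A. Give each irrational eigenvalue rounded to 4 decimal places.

With the vertex order [0, 1, 2, 3, 4, 5, 6], the degrees are [3, 4, 4, 3, 3, 4, 3], giving D = diag(3, 4, 4, 3, 3, 4, 3) and L = D - A. Diagonalising L (or applying a numerical eigensolver to the 7x7 matrix) gives the spectrum above. There is one zero in the spectrum, matching the 1 component. The largest eigenvalue, 7, is at most the vertex count 7.

[0, 3, 3, 3, 4, 4, 7]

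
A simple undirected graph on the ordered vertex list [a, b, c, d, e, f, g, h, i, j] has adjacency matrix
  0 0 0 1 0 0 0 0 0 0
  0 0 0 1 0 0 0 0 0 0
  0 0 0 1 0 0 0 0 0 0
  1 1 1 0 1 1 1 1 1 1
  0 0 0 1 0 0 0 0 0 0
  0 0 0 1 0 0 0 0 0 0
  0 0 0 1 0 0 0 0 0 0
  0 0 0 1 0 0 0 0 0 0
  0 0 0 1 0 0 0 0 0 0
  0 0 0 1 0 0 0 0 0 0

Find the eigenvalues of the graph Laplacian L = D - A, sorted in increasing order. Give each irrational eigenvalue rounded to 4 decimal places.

[0, 1, 1, 1, 1, 1, 1, 1, 1, 10]

Reading degrees in the order [a, b, c, d, e, f, g, h, i, j] gives [1, 1, 1, 9, 1, 1, 1, 1, 1, 1]; set D = diag(1, 1, 1, 9, 1, 1, 1, 1, 1, 1) and form L = D - A. L is symmetric positive semidefinite, so every eigenvalue is real and nonnegative. The largest eigenvalue, 10, is at most the vertex count 10. There is one zero in the spectrum, matching the 1 component.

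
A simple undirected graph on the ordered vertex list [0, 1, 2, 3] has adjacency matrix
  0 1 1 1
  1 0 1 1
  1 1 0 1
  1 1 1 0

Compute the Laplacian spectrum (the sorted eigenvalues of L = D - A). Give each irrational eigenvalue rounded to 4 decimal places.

[0, 4, 4, 4]

Each diagonal entry of L is the vertex degree and each off-diagonal entry is -1 where an edge is present, 0 otherwise; in the order [0, 1, 2, 3] the diagonal is [3, 3, 3, 3]. Since every row of L sums to 0, the all-ones vector is in the kernel and 0 is an eigenvalue. There is one zero in the spectrum, matching the 1 component. By the matrix-tree theorem the graph has (1/4) * product of the nonzero eigenvalues = 16 spanning trees.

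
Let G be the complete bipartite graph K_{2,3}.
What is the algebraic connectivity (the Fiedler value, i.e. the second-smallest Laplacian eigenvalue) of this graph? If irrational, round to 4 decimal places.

The graph has 5 vertices and degree multiset [3, 3, 2, 2, 2]; D is the diagonal matrix of degrees and L = D - A. Computing the eigenvalues of L and sorting gives [0, 2, 2, 3, 5]. The Fiedler value lambda_2 = 2 is strictly positive, so the graph is connected.

2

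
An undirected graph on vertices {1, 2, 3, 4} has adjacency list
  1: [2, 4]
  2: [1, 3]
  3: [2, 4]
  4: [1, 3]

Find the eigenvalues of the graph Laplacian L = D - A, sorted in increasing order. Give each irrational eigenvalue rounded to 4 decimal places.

[0, 2, 2, 4]

With the vertex order [1, 2, 3, 4], the degrees are [2, 2, 2, 2], giving D = diag(2, 2, 2, 2) and L = D - A. Since every row of L sums to 0, the all-ones vector is in the kernel and 0 is an eigenvalue. There is one zero in the spectrum, matching the 1 component. The eigenvalues sum to 8, which equals trace(L) = 2|E|.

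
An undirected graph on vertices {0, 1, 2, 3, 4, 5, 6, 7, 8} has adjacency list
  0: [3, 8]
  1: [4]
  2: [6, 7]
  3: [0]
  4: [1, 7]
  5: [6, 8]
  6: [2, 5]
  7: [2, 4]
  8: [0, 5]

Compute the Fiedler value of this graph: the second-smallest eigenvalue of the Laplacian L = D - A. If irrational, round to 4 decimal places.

Each diagonal entry of L is the vertex degree and each off-diagonal entry is -1 where an edge is present, 0 otherwise; in the order [0, 1, 2, 3, 4, 5, 6, 7, 8] the diagonal is [2, 1, 2, 1, 2, 2, 2, 2, 2]. The smallest Laplacian eigenvalue is always 0. The next one, lambda_2 = 0.1206, measures how hard the graph is to disconnect: larger values mean better connectivity.

0.1206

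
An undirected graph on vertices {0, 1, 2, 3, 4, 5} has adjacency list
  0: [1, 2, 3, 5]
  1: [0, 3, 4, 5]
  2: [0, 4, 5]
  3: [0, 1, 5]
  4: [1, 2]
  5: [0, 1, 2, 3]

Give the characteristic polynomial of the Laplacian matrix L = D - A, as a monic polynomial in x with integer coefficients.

x^6 - 20x^5 + 155x^4 - 578x^3 + 1028x^2 - 690x

With the vertex order [0, 1, 2, 3, 4, 5], the degrees are [4, 4, 3, 3, 2, 4], giving D = diag(4, 4, 3, 3, 2, 4) and L = D - A. Computing det(xI - L) by cofactor expansion (or equivalently via sum-over-permutations) gives x^6 - 20x^5 + 155x^4 - 578x^3 + 1028x^2 - 690x. The coefficient of x^5 equals -trace(L) = -20, matching the sum of degrees. The largest eigenvalue, 5.6751, is at most the vertex count 6. The eigenvalues sum to 20, which equals trace(L) = 2|E|.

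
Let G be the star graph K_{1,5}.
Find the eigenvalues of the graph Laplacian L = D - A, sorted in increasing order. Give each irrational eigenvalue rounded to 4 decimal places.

[0, 1, 1, 1, 1, 6]

The graph has 6 vertices and degree multiset [5, 1, 1, 1, 1, 1]; D is the diagonal matrix of degrees and L = D - A. Diagonalising L (or applying a numerical eigensolver to the 6x6 matrix) gives the spectrum above. There is one zero in the spectrum, matching the 1 component.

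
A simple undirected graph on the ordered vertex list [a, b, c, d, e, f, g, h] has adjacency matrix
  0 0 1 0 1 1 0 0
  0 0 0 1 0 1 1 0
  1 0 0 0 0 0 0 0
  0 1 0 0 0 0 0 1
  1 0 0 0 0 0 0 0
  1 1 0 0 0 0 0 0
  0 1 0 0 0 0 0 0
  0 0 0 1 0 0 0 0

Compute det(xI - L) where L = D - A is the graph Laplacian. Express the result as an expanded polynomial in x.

x^8 - 14x^7 + 76x^6 - 204x^5 + 288x^4 - 210x^3 + 71x^2 - 8x

With the vertex order [a, b, c, d, e, f, g, h], the degrees are [3, 3, 1, 2, 1, 2, 1, 1], giving D = diag(3, 3, 1, 2, 1, 2, 1, 1) and L = D - A. Computing det(xI - L) by cofactor expansion (or equivalently via sum-over-permutations) gives x^8 - 14x^7 + 76x^6 - 204x^5 + 288x^4 - 210x^3 + 71x^2 - 8x. Since p(0) = det(-L) = 0, x divides p(x). The eigenvalues sum to 14, which equals trace(L) = 2|E|.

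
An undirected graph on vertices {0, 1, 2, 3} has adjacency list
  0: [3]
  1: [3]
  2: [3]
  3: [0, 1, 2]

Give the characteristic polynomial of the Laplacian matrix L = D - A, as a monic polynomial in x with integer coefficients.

x^4 - 6x^3 + 9x^2 - 4x

Reading degrees in the order [0, 1, 2, 3] gives [1, 1, 1, 3]; set D = diag(1, 1, 1, 3) and form L = D - A. L has integer entries, so p(x) = det(xI - L) has integer coefficients. Expanding the determinant yields x^4 - 6x^3 + 9x^2 - 4x. The coefficient of x^3 equals -trace(L) = -6, matching the sum of degrees. The eigenvalues sum to 6, which equals trace(L) = 2|E|.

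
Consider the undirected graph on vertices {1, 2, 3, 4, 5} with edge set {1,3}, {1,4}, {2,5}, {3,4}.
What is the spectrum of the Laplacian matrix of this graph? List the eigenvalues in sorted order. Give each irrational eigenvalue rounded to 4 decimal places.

Reading degrees in the order [1, 2, 3, 4, 5] gives [2, 1, 2, 2, 1]; set D = diag(2, 1, 2, 2, 1) and form L = D - A. Since every row of L sums to 0, the all-ones vector is in the kernel and 0 is an eigenvalue. The 2 zero eigenvalues correspond to the 2 connected components.

[0, 0, 2, 3, 3]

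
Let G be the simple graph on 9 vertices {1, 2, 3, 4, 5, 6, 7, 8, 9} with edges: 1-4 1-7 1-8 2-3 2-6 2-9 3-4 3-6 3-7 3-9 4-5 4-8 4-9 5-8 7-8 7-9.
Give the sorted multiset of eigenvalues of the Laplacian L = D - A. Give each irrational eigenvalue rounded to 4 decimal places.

[0, 0.8949, 2.0469, 2.8206, 4, 4.5545, 5, 5.6781, 7.0049]

With the vertex order [1, 2, 3, 4, 5, 6, 7, 8, 9], the degrees are [3, 3, 5, 5, 2, 2, 4, 4, 4], giving D = diag(3, 3, 5, 5, 2, 2, 4, 4, 4) and L = D - A. The multiplicity of 0 as a Laplacian eigenvalue equals the number of connected components.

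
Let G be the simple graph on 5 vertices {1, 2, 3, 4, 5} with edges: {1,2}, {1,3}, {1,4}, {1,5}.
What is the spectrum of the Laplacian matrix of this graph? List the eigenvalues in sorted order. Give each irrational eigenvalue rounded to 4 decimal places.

Each diagonal entry of L is the vertex degree and each off-diagonal entry is -1 where an edge is present, 0 otherwise; in the order [1, 2, 3, 4, 5] the diagonal is [4, 1, 1, 1, 1]. L is symmetric positive semidefinite, so every eigenvalue is real and nonnegative. The eigenvalues sum to 8, which equals trace(L) = 2|E|. By the matrix-tree theorem the graph has (1/5) * product of the nonzero eigenvalues = 1 spanning tree.

[0, 1, 1, 1, 5]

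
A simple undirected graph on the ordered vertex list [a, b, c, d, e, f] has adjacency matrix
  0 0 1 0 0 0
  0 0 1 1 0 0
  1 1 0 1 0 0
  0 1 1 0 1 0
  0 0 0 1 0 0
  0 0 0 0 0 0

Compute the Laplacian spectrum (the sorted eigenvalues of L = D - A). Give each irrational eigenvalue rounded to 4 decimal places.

[0, 0, 0.6972, 1.3820, 3.6180, 4.3028]

Each diagonal entry of L is the vertex degree and each off-diagonal entry is -1 where an edge is present, 0 otherwise; in the order [a, b, c, d, e, f] the diagonal is [1, 2, 3, 3, 1, 0]. Diagonalising L (or applying a numerical eigensolver to the 6x6 matrix) gives the spectrum above. The 2 zero eigenvalues correspond to the 2 connected components. The largest eigenvalue, 4.3028, is at most the vertex count 6. There are 2 zeros in the spectrum, matching the 2 components.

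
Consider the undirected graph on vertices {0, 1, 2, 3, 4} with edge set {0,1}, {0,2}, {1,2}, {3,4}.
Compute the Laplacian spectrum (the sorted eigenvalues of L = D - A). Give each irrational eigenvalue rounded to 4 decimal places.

[0, 0, 2, 3, 3]

Each diagonal entry of L is the vertex degree and each off-diagonal entry is -1 where an edge is present, 0 otherwise; in the order [0, 1, 2, 3, 4] the diagonal is [2, 2, 2, 1, 1]. Since every row of L sums to 0, the all-ones vector is in the kernel and 0 is an eigenvalue. The 2 zero eigenvalues correspond to the 2 connected components. The eigenvalues sum to 8, which equals trace(L) = 2|E|.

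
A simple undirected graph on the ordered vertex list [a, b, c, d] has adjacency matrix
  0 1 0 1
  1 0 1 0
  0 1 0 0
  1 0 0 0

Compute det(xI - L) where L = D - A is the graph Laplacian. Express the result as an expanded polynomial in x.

x^4 - 6x^3 + 10x^2 - 4x

With the vertex order [a, b, c, d], the degrees are [2, 2, 1, 1], giving D = diag(2, 2, 1, 1) and L = D - A. Computing det(xI - L) by cofactor expansion (or equivalently via sum-over-permutations) gives x^4 - 6x^3 + 10x^2 - 4x. Since p(0) = det(-L) = 0, x divides p(x). The eigenvalues sum to 6, which equals trace(L) = 2|E|. There is one zero in the spectrum, matching the 1 component.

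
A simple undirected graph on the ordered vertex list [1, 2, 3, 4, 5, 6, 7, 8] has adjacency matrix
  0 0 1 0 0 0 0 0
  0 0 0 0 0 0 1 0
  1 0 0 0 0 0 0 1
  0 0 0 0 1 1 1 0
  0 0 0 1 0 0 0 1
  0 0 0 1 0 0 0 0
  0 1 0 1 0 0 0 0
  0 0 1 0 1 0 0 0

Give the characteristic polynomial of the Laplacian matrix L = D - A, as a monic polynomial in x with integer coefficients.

With the vertex order [1, 2, 3, 4, 5, 6, 7, 8], the degrees are [1, 1, 2, 3, 2, 1, 2, 2], giving D = diag(1, 1, 2, 3, 2, 1, 2, 2) and L = D - A. Computing det(xI - L) by cofactor expansion (or equivalently via sum-over-permutations) gives x^8 - 14x^7 + 77x^6 - 212x^5 + 308x^4 - 228x^3 + 76x^2 - 8x. The constant term is 0 because L is singular (the all-ones vector lies in its kernel). The eigenvalues sum to 14, which equals trace(L) = 2|E|.

x^8 - 14x^7 + 77x^6 - 212x^5 + 308x^4 - 228x^3 + 76x^2 - 8x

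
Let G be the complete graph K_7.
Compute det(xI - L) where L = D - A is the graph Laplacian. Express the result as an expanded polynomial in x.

The graph has 7 vertices and degree multiset [6, 6, 6, 6, 6, 6, 6]; D is the diagonal matrix of degrees and L = D - A. L has integer entries, so p(x) = det(xI - L) has integer coefficients. Expanding the determinant yields x^7 - 42x^6 + 735x^5 - 6860x^4 + 36015x^3 - 100842x^2 + 117649x. The constant term is 0 because L is singular (the all-ones vector lies in its kernel). There is one zero in the spectrum, matching the 1 component. The largest eigenvalue, 7, is at most the vertex count 7.

x^7 - 42x^6 + 735x^5 - 6860x^4 + 36015x^3 - 100842x^2 + 117649x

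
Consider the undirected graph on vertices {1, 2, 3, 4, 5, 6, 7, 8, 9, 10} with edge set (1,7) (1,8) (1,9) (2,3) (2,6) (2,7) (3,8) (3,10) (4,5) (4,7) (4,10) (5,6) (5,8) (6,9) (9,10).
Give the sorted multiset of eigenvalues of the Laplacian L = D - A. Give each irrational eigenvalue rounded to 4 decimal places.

[0, 2, 2, 2, 2, 2, 5, 5, 5, 5]

With the vertex order [1, 2, 3, 4, 5, 6, 7, 8, 9, 10], the degrees are [3, 3, 3, 3, 3, 3, 3, 3, 3, 3], giving D = diag(3, 3, 3, 3, 3, 3, 3, 3, 3, 3) and L = D - A. L is symmetric positive semidefinite, so every eigenvalue is real and nonnegative. The single zero eigenvalue shows the graph is connected. By the matrix-tree theorem the graph has (1/10) * product of the nonzero eigenvalues = 2000 spanning trees. There is one zero in the spectrum, matching the 1 component.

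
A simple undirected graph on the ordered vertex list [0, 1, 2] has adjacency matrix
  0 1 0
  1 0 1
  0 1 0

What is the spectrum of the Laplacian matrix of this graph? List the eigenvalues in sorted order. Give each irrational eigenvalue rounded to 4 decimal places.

With the vertex order [0, 1, 2], the degrees are [1, 2, 1], giving D = diag(1, 2, 1) and L = D - A. Since every row of L sums to 0, the all-ones vector is in the kernel and 0 is an eigenvalue. The single zero eigenvalue shows the graph is connected.

[0, 1, 3]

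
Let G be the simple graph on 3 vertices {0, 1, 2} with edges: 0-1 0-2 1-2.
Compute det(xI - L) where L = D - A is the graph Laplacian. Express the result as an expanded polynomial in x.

Reading degrees in the order [0, 1, 2] gives [2, 2, 2]; set D = diag(2, 2, 2) and form L = D - A. Computing det(xI - L) by cofactor expansion (or equivalently via sum-over-permutations) gives x^3 - 6x^2 + 9x. The coefficient of x^2 equals -trace(L) = -6, matching the sum of degrees. There is one zero in the spectrum, matching the 1 component.

x^3 - 6x^2 + 9x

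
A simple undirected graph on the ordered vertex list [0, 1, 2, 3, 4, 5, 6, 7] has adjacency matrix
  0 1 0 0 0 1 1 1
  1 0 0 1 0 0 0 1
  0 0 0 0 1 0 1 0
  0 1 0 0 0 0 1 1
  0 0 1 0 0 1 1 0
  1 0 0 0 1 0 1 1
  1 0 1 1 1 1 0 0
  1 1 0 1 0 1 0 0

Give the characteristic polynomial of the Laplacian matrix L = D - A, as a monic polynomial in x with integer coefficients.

x^8 - 28x^7 + 326x^6 - 2038x^5 + 7347x^4 - 15142x^3 + 16282x^2 - 6856x

Each diagonal entry of L is the vertex degree and each off-diagonal entry is -1 where an edge is present, 0 otherwise; in the order [0, 1, 2, 3, 4, 5, 6, 7] the diagonal is [4, 3, 2, 3, 3, 4, 5, 4]. L has integer entries, so p(x) = det(xI - L) has integer coefficients. Expanding the determinant yields x^8 - 28x^7 + 326x^6 - 2038x^5 + 7347x^4 - 15142x^3 + 16282x^2 - 6856x. Since p(0) = det(-L) = 0, x divides p(x).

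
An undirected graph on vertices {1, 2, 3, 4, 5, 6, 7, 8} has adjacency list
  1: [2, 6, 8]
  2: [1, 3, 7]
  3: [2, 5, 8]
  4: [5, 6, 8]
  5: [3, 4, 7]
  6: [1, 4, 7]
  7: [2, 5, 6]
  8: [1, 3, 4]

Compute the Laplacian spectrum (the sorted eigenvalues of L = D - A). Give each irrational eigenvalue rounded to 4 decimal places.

[0, 2, 2, 2, 4, 4, 4, 6]

With the vertex order [1, 2, 3, 4, 5, 6, 7, 8], the degrees are [3, 3, 3, 3, 3, 3, 3, 3], giving D = diag(3, 3, 3, 3, 3, 3, 3, 3) and L = D - A. L is symmetric positive semidefinite, so every eigenvalue is real and nonnegative. The eigenvalues sum to 24, which equals trace(L) = 2|E|.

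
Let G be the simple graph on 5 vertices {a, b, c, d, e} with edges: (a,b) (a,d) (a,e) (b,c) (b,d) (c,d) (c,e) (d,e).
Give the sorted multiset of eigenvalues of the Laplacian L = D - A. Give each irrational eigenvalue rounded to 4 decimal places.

With the vertex order [a, b, c, d, e], the degrees are [3, 3, 3, 4, 3], giving D = diag(3, 3, 3, 4, 3) and L = D - A. Diagonalising L (or applying a numerical eigensolver to the 5x5 matrix) gives the spectrum above. There is one zero in the spectrum, matching the 1 component.

[0, 3, 3, 5, 5]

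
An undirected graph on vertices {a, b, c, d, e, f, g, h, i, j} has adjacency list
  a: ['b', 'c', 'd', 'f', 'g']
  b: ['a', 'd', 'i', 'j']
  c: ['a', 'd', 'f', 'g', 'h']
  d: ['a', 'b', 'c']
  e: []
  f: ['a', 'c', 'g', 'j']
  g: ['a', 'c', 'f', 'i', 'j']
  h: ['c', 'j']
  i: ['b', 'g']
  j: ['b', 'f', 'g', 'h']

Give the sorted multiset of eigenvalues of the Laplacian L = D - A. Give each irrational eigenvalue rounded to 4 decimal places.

[0, 0, 1.5055, 2.0405, 2.7418, 3.6622, 5.1221, 5.5808, 6.3687, 6.9785]

Reading degrees in the order [a, b, c, d, e, f, g, h, i, j] gives [5, 4, 5, 3, 0, 4, 5, 2, 2, 4]; set D = diag(5, 4, 5, 3, 0, 4, 5, 2, 2, 4) and form L = D - A. L is symmetric positive semidefinite, so every eigenvalue is real and nonnegative. The 2 zero eigenvalues correspond to the 2 connected components.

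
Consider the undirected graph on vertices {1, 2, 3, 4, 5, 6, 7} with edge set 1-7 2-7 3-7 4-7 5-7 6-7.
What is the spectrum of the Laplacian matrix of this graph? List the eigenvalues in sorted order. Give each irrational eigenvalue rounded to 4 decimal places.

[0, 1, 1, 1, 1, 1, 7]

Each diagonal entry of L is the vertex degree and each off-diagonal entry is -1 where an edge is present, 0 otherwise; in the order [1, 2, 3, 4, 5, 6, 7] the diagonal is [1, 1, 1, 1, 1, 1, 6]. The multiplicity of 0 as a Laplacian eigenvalue equals the number of connected components. The largest eigenvalue, 7, is at most the vertex count 7.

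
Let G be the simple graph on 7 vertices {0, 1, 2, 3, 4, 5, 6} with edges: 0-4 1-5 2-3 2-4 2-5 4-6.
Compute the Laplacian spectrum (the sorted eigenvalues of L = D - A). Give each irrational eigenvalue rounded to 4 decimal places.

[0, 0.3217, 0.6802, 1, 2.1397, 3.2297, 4.6287]

Each diagonal entry of L is the vertex degree and each off-diagonal entry is -1 where an edge is present, 0 otherwise; in the order [0, 1, 2, 3, 4, 5, 6] the diagonal is [1, 1, 3, 1, 3, 2, 1]. The multiplicity of 0 as a Laplacian eigenvalue equals the number of connected components. The single zero eigenvalue shows the graph is connected. There is one zero in the spectrum, matching the 1 component.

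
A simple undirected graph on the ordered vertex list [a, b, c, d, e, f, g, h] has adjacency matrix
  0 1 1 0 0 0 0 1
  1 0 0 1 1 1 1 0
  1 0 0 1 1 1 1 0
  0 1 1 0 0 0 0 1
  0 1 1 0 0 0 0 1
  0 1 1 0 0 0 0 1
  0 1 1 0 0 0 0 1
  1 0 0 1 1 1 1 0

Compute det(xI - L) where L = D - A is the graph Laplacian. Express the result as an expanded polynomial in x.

Each diagonal entry of L is the vertex degree and each off-diagonal entry is -1 where an edge is present, 0 otherwise; in the order [a, b, c, d, e, f, g, h] the diagonal is [3, 5, 5, 3, 3, 3, 3, 5]. The eigenvalues of L are [0, 3, 3, 3, 3, 5, 5, 8]; the characteristic polynomial is the product of (x - lambda_i), which multiplies out to x^8 - 30x^7 + 375x^6 - 2540x^5 + 10095x^4 - 23598x^3 + 30105x^2 - 16200x. Since p(0) = det(-L) = 0, x divides p(x). The largest eigenvalue, 8, is at most the vertex count 8.

x^8 - 30x^7 + 375x^6 - 2540x^5 + 10095x^4 - 23598x^3 + 30105x^2 - 16200x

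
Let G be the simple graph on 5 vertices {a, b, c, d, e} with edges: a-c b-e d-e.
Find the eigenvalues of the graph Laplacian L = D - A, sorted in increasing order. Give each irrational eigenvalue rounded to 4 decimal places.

Each diagonal entry of L is the vertex degree and each off-diagonal entry is -1 where an edge is present, 0 otherwise; in the order [a, b, c, d, e] the diagonal is [1, 1, 1, 1, 2]. Since every row of L sums to 0, the all-ones vector is in the kernel and 0 is an eigenvalue. The 2 zero eigenvalues correspond to the 2 connected components.

[0, 0, 1, 2, 3]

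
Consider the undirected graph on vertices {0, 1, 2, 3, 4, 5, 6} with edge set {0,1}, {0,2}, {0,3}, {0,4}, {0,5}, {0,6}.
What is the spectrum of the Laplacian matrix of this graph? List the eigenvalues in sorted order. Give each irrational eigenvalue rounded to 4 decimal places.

[0, 1, 1, 1, 1, 1, 7]

Reading degrees in the order [0, 1, 2, 3, 4, 5, 6] gives [6, 1, 1, 1, 1, 1, 1]; set D = diag(6, 1, 1, 1, 1, 1, 1) and form L = D - A. L is symmetric positive semidefinite, so every eigenvalue is real and nonnegative. The single zero eigenvalue shows the graph is connected. The largest eigenvalue, 7, is at most the vertex count 7. By the matrix-tree theorem the graph has (1/7) * product of the nonzero eigenvalues = 1 spanning tree.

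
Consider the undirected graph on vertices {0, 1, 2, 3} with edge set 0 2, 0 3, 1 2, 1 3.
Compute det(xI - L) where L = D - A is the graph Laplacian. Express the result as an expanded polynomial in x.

With the vertex order [0, 1, 2, 3], the degrees are [2, 2, 2, 2], giving D = diag(2, 2, 2, 2) and L = D - A. The eigenvalues of L are [0, 2, 2, 4]; the characteristic polynomial is the product of (x - lambda_i), which multiplies out to x^4 - 8x^3 + 20x^2 - 16x. The coefficient of x^3 equals -trace(L) = -8, matching the sum of degrees.

x^4 - 8x^3 + 20x^2 - 16x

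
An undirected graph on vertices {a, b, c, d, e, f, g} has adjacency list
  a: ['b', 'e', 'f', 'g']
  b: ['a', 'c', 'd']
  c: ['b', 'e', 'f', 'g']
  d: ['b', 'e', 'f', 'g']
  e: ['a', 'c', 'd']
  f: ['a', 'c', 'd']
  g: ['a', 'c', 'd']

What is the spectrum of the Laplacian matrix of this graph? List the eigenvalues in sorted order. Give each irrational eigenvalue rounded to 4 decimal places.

Reading degrees in the order [a, b, c, d, e, f, g] gives [4, 3, 4, 4, 3, 3, 3]; set D = diag(4, 3, 4, 4, 3, 3, 3) and form L = D - A. L is symmetric positive semidefinite, so every eigenvalue is real and nonnegative. The single zero eigenvalue shows the graph is connected.

[0, 3, 3, 3, 4, 4, 7]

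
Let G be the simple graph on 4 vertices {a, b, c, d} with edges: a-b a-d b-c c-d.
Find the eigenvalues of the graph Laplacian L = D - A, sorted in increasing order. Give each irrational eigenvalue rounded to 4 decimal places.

Reading degrees in the order [a, b, c, d] gives [2, 2, 2, 2]; set D = diag(2, 2, 2, 2) and form L = D - A. L is symmetric positive semidefinite, so every eigenvalue is real and nonnegative. The single zero eigenvalue shows the graph is connected. The eigenvalues sum to 8, which equals trace(L) = 2|E|.

[0, 2, 2, 4]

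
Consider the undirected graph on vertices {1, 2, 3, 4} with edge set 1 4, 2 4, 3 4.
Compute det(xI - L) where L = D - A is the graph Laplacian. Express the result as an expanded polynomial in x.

Reading degrees in the order [1, 2, 3, 4] gives [1, 1, 1, 3]; set D = diag(1, 1, 1, 3) and form L = D - A. L has integer entries, so p(x) = det(xI - L) has integer coefficients. Expanding the determinant yields x^4 - 6x^3 + 9x^2 - 4x. Since p(0) = det(-L) = 0, x divides p(x). There is one zero in the spectrum, matching the 1 component.

x^4 - 6x^3 + 9x^2 - 4x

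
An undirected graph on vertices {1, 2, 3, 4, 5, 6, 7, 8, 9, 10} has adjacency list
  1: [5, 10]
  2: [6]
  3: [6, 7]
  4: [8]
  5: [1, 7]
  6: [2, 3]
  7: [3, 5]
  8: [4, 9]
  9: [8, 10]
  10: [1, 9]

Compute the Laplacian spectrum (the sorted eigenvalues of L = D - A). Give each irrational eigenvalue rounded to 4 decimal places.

Each diagonal entry of L is the vertex degree and each off-diagonal entry is -1 where an edge is present, 0 otherwise; in the order [1, 2, 3, 4, 5, 6, 7, 8, 9, 10] the diagonal is [2, 1, 2, 1, 2, 2, 2, 2, 2, 2]. Since every row of L sums to 0, the all-ones vector is in the kernel and 0 is an eigenvalue.

[0, 0.0979, 0.3820, 0.8244, 1.3820, 2, 2.6180, 3.1756, 3.6180, 3.9021]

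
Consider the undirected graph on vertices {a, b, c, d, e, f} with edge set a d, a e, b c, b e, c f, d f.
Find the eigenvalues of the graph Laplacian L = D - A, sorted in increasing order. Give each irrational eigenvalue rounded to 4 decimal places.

[0, 1, 1, 3, 3, 4]

Each diagonal entry of L is the vertex degree and each off-diagonal entry is -1 where an edge is present, 0 otherwise; in the order [a, b, c, d, e, f] the diagonal is [2, 2, 2, 2, 2, 2]. L is symmetric positive semidefinite, so every eigenvalue is real and nonnegative. The single zero eigenvalue shows the graph is connected.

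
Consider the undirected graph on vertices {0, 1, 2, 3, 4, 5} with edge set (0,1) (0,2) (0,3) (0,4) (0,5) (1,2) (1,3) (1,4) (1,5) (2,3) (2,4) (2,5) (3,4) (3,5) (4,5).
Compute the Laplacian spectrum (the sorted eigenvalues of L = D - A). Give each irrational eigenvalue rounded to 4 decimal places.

[0, 6, 6, 6, 6, 6]

Reading degrees in the order [0, 1, 2, 3, 4, 5] gives [5, 5, 5, 5, 5, 5]; set D = diag(5, 5, 5, 5, 5, 5) and form L = D - A. Diagonalising L (or applying a numerical eigensolver to the 6x6 matrix) gives the spectrum above. The single zero eigenvalue shows the graph is connected. The largest eigenvalue, 6, is at most the vertex count 6. By the matrix-tree theorem the graph has (1/6) * product of the nonzero eigenvalues = 1296 spanning trees.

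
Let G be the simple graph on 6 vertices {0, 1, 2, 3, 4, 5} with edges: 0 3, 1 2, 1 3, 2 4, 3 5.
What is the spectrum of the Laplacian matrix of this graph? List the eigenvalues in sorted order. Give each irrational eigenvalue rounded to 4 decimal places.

[0, 0.3249, 1, 1.4608, 3, 4.2143]

Each diagonal entry of L is the vertex degree and each off-diagonal entry is -1 where an edge is present, 0 otherwise; in the order [0, 1, 2, 3, 4, 5] the diagonal is [1, 2, 2, 3, 1, 1]. Since every row of L sums to 0, the all-ones vector is in the kernel and 0 is an eigenvalue.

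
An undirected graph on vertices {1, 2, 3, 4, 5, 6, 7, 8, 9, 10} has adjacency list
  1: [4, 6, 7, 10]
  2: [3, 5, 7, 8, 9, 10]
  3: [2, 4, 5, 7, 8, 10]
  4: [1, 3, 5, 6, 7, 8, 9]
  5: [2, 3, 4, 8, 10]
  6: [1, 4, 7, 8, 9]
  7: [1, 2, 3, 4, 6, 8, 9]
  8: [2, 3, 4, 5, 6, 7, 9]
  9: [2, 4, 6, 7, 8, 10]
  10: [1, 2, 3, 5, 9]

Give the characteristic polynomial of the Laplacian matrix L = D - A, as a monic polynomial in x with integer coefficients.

x^10 - 58x^9 + 1480x^8 - 21794x^7 + 203967x^6 - 1257188x^5 + 5099105x^4 - 13111026x^3 + 19371665x^2 - 12515860x

Each diagonal entry of L is the vertex degree and each off-diagonal entry is -1 where an edge is present, 0 otherwise; in the order [1, 2, 3, 4, 5, 6, 7, 8, 9, 10] the diagonal is [4, 6, 6, 7, 5, 5, 7, 7, 6, 5]. Computing det(xI - L) by cofactor expansion (or equivalently via sum-over-permutations) gives x^10 - 58x^9 + 1480x^8 - 21794x^7 + 203967x^6 - 1257188x^5 + 5099105x^4 - 13111026x^3 + 19371665x^2 - 12515860x. The coefficient of x^9 equals -trace(L) = -58, matching the sum of degrees. The largest eigenvalue, 8.7818, is at most the vertex count 10.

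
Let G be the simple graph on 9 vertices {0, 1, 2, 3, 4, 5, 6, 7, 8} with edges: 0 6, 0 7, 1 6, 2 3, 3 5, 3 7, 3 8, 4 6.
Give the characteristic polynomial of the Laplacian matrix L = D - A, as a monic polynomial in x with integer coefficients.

Each diagonal entry of L is the vertex degree and each off-diagonal entry is -1 where an edge is present, 0 otherwise; in the order [0, 1, 2, 3, 4, 5, 6, 7, 8] the diagonal is [2, 1, 1, 4, 1, 1, 3, 2, 1]. Computing det(xI - L) by cofactor expansion (or equivalently via sum-over-permutations) gives x^9 - 16x^8 + 101x^7 - 326x^6 + 588x^5 - 608x^4 + 349x^3 - 98x^2 + 9x. The constant term is 0 because L is singular (the all-ones vector lies in its kernel). There is one zero in the spectrum, matching the 1 component. The largest eigenvalue, 5.1019, is at most the vertex count 9.

x^9 - 16x^8 + 101x^7 - 326x^6 + 588x^5 - 608x^4 + 349x^3 - 98x^2 + 9x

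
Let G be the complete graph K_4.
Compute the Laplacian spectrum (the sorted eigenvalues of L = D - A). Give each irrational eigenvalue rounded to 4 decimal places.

The graph has 4 vertices and degree multiset [3, 3, 3, 3]; D is the diagonal matrix of degrees and L = D - A. Diagonalising L (or applying a numerical eigensolver to the 4x4 matrix) gives the spectrum above. The single zero eigenvalue shows the graph is connected. By the matrix-tree theorem the graph has (1/4) * product of the nonzero eigenvalues = 16 spanning trees. There is one zero in the spectrum, matching the 1 component.

[0, 4, 4, 4]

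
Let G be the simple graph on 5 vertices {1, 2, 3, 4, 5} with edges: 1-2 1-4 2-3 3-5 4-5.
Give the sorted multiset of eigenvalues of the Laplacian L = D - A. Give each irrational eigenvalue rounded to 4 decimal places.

[0, 1.3820, 1.3820, 3.6180, 3.6180]

With the vertex order [1, 2, 3, 4, 5], the degrees are [2, 2, 2, 2, 2], giving D = diag(2, 2, 2, 2, 2) and L = D - A. Since every row of L sums to 0, the all-ones vector is in the kernel and 0 is an eigenvalue.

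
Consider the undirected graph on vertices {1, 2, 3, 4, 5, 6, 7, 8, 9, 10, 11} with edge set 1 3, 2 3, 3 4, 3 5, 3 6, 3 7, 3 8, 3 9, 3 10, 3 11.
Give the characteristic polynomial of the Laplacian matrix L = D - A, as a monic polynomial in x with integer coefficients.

x^11 - 20x^10 + 135x^9 - 480x^8 + 1050x^7 - 1512x^6 + 1470x^5 - 960x^4 + 405x^3 - 100x^2 + 11x

With the vertex order [1, 2, 3, 4, 5, 6, 7, 8, 9, 10, 11], the degrees are [1, 1, 10, 1, 1, 1, 1, 1, 1, 1, 1], giving D = diag(1, 1, 10, 1, 1, 1, 1, 1, 1, 1, 1) and L = D - A. The eigenvalues of L are [0, 1, 1, 1, 1, 1, 1, 1, 1, 1, 11]; the characteristic polynomial is the product of (x - lambda_i), which multiplies out to x^11 - 20x^10 + 135x^9 - 480x^8 + 1050x^7 - 1512x^6 + 1470x^5 - 960x^4 + 405x^3 - 100x^2 + 11x. The coefficient of x^10 equals -trace(L) = -20, matching the sum of degrees. The eigenvalues sum to 20, which equals trace(L) = 2|E|.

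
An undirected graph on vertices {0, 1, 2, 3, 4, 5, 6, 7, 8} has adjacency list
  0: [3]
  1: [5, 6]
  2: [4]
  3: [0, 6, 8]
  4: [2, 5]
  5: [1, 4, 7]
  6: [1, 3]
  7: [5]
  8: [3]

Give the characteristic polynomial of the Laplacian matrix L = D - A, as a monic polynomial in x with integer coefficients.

x^9 - 16x^8 + 103x^7 - 344x^6 + 643x^5 - 678x^4 + 386x^3 - 104x^2 + 9x

With the vertex order [0, 1, 2, 3, 4, 5, 6, 7, 8], the degrees are [1, 2, 1, 3, 2, 3, 2, 1, 1], giving D = diag(1, 2, 1, 3, 2, 3, 2, 1, 1) and L = D - A. L has integer entries, so p(x) = det(xI - L) has integer coefficients. Expanding the determinant yields x^9 - 16x^8 + 103x^7 - 344x^6 + 643x^5 - 678x^4 + 386x^3 - 104x^2 + 9x. The constant term is 0 because L is singular (the all-ones vector lies in its kernel). The eigenvalues sum to 16, which equals trace(L) = 2|E|. By the matrix-tree theorem the graph has (1/9) * product of the nonzero eigenvalues = 1 spanning tree.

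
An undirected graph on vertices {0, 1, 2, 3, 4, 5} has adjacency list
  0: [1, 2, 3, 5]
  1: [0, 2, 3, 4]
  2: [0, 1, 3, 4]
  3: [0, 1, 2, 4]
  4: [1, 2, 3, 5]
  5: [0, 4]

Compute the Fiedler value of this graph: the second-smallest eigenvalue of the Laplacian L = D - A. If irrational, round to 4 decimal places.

2

With the vertex order [0, 1, 2, 3, 4, 5], the degrees are [4, 4, 4, 4, 4, 2], giving D = diag(4, 4, 4, 4, 4, 2) and L = D - A. The smallest Laplacian eigenvalue is always 0. The next one, lambda_2 = 2, measures how hard the graph is to disconnect: larger values mean better connectivity. There is one zero in the spectrum, matching the 1 component.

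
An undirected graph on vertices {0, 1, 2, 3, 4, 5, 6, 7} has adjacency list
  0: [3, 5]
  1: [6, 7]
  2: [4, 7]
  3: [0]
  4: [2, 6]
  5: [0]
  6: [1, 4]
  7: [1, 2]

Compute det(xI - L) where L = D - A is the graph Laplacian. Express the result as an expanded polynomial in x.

x^8 - 14x^7 + 78x^6 - 220x^5 + 330x^4 - 250x^3 + 75x^2

Each diagonal entry of L is the vertex degree and each off-diagonal entry is -1 where an edge is present, 0 otherwise; in the order [0, 1, 2, 3, 4, 5, 6, 7] the diagonal is [2, 2, 2, 1, 2, 1, 2, 2]. Computing det(xI - L) by cofactor expansion (or equivalently via sum-over-permutations) gives x^8 - 14x^7 + 78x^6 - 220x^5 + 330x^4 - 250x^3 + 75x^2. The constant term is 0 because L is singular (the all-ones vector lies in its kernel). The eigenvalues sum to 14, which equals trace(L) = 2|E|. The largest eigenvalue, 3.6180, is at most the vertex count 8.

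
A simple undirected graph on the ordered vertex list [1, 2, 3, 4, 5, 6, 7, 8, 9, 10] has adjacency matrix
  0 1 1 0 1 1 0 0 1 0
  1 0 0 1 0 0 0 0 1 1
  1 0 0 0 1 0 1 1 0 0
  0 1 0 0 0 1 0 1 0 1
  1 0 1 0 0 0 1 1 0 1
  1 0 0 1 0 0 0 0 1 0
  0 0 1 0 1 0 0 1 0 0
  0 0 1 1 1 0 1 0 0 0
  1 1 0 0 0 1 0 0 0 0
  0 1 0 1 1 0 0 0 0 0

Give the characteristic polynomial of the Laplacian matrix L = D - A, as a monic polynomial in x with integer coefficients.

Reading degrees in the order [1, 2, 3, 4, 5, 6, 7, 8, 9, 10] gives [5, 4, 4, 4, 5, 3, 3, 4, 3, 3]; set D = diag(5, 4, 4, 4, 5, 3, 3, 4, 3, 3) and form L = D - A. Computing det(xI - L) by cofactor expansion (or equivalently via sum-over-permutations) gives x^10 - 38x^9 + 628x^8 - 5912x^7 + 34849x^6 - 132952x^5 + 326870x^4 - 496486x^3 + 419339x^2 - 148300x. The constant term is 0 because L is singular (the all-ones vector lies in its kernel). By the matrix-tree theorem the graph has (1/10) * product of the nonzero eigenvalues = 14830 spanning trees.

x^10 - 38x^9 + 628x^8 - 5912x^7 + 34849x^6 - 132952x^5 + 326870x^4 - 496486x^3 + 419339x^2 - 148300x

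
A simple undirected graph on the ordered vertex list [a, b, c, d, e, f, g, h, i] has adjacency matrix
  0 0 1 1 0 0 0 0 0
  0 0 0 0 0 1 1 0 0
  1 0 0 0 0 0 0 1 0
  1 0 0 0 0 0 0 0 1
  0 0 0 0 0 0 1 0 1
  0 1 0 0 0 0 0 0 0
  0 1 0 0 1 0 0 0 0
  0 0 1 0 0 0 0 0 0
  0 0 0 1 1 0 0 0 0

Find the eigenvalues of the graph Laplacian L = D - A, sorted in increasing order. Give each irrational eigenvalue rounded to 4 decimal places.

Reading degrees in the order [a, b, c, d, e, f, g, h, i] gives [2, 2, 2, 2, 2, 1, 2, 1, 2]; set D = diag(2, 2, 2, 2, 2, 1, 2, 1, 2) and form L = D - A. L is symmetric positive semidefinite, so every eigenvalue is real and nonnegative. The single zero eigenvalue shows the graph is connected.

[0, 0.1206, 0.4679, 1, 1.6527, 2.3473, 3, 3.5321, 3.8794]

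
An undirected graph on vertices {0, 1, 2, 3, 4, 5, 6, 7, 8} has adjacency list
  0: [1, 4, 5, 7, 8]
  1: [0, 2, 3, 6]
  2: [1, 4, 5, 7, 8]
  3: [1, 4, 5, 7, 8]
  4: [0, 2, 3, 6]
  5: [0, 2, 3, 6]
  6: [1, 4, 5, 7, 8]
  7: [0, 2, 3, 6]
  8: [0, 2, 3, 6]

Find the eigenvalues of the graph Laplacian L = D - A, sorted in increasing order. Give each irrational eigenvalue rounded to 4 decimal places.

[0, 4, 4, 4, 4, 5, 5, 5, 9]

Reading degrees in the order [0, 1, 2, 3, 4, 5, 6, 7, 8] gives [5, 4, 5, 5, 4, 4, 5, 4, 4]; set D = diag(5, 4, 5, 5, 4, 4, 5, 4, 4) and form L = D - A. Diagonalising L (or applying a numerical eigensolver to the 9x9 matrix) gives the spectrum above. The single zero eigenvalue shows the graph is connected. The eigenvalues sum to 40, which equals trace(L) = 2|E|.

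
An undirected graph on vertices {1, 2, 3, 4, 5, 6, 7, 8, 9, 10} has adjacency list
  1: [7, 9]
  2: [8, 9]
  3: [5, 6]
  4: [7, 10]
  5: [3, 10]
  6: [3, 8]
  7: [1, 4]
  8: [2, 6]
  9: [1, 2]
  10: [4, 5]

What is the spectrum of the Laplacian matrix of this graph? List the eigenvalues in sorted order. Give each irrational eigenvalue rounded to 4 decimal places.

With the vertex order [1, 2, 3, 4, 5, 6, 7, 8, 9, 10], the degrees are [2, 2, 2, 2, 2, 2, 2, 2, 2, 2], giving D = diag(2, 2, 2, 2, 2, 2, 2, 2, 2, 2) and L = D - A. L is symmetric positive semidefinite, so every eigenvalue is real and nonnegative. The single zero eigenvalue shows the graph is connected. The largest eigenvalue, 4, is at most the vertex count 10. There is one zero in the spectrum, matching the 1 component.

[0, 0.3820, 0.3820, 1.3820, 1.3820, 2.6180, 2.6180, 3.6180, 3.6180, 4]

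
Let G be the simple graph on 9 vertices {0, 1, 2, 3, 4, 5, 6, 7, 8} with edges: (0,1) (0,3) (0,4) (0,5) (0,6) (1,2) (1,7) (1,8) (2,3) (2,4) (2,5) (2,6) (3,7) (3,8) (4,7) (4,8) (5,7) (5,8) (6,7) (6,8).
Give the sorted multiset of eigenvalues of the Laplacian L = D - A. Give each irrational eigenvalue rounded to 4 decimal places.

Reading degrees in the order [0, 1, 2, 3, 4, 5, 6, 7, 8] gives [5, 4, 5, 4, 4, 4, 4, 5, 5]; set D = diag(5, 4, 5, 4, 4, 4, 4, 5, 5) and form L = D - A. Since every row of L sums to 0, the all-ones vector is in the kernel and 0 is an eigenvalue.

[0, 4, 4, 4, 4, 5, 5, 5, 9]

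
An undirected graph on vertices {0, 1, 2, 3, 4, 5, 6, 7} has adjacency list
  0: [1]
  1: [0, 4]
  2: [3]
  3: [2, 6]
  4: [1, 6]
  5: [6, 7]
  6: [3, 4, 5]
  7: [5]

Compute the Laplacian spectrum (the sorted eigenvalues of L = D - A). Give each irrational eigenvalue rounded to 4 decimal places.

[0, 0.2434, 0.3820, 1.1798, 2, 2.6180, 3.1386, 4.4383]

Each diagonal entry of L is the vertex degree and each off-diagonal entry is -1 where an edge is present, 0 otherwise; in the order [0, 1, 2, 3, 4, 5, 6, 7] the diagonal is [1, 2, 1, 2, 2, 2, 3, 1]. L is symmetric positive semidefinite, so every eigenvalue is real and nonnegative. The eigenvalues sum to 14, which equals trace(L) = 2|E|.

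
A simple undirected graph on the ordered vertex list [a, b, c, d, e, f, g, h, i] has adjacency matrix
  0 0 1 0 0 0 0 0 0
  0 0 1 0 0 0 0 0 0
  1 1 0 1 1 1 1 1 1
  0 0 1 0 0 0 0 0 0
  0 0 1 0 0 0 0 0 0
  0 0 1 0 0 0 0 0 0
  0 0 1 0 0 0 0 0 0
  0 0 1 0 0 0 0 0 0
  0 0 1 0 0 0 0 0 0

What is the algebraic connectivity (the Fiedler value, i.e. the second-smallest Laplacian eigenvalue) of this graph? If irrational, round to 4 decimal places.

Each diagonal entry of L is the vertex degree and each off-diagonal entry is -1 where an edge is present, 0 otherwise; in the order [a, b, c, d, e, f, g, h, i] the diagonal is [1, 1, 8, 1, 1, 1, 1, 1, 1]. The smallest Laplacian eigenvalue is always 0. The next one, lambda_2 = 1, measures how hard the graph is to disconnect: larger values mean better connectivity. There is one zero in the spectrum, matching the 1 component.

1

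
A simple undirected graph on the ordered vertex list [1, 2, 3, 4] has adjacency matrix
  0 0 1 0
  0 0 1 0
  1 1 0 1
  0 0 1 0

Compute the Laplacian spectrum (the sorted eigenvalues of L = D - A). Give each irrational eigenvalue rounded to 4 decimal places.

[0, 1, 1, 4]

With the vertex order [1, 2, 3, 4], the degrees are [1, 1, 3, 1], giving D = diag(1, 1, 3, 1) and L = D - A. The multiplicity of 0 as a Laplacian eigenvalue equals the number of connected components. The largest eigenvalue, 4, is at most the vertex count 4.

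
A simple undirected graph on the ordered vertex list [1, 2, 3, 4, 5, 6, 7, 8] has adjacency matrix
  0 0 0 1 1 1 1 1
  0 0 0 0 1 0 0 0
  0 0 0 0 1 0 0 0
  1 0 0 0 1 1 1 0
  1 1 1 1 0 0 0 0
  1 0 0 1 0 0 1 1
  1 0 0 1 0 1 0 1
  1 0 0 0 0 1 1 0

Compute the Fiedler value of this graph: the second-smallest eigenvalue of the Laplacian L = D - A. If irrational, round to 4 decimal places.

0.6126

With the vertex order [1, 2, 3, 4, 5, 6, 7, 8], the degrees are [5, 1, 1, 4, 4, 4, 4, 3], giving D = diag(5, 1, 1, 4, 4, 4, 4, 3) and L = D - A. Computing the eigenvalues of L and sorting gives [0, 0.6126, 1, 3.1428, 4.3768, 5, 5.6433, 6.2244]. The Fiedler value lambda_2 = 0.6126 is strictly positive, so the graph is connected. The eigenvalues sum to 26, which equals trace(L) = 2|E|.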